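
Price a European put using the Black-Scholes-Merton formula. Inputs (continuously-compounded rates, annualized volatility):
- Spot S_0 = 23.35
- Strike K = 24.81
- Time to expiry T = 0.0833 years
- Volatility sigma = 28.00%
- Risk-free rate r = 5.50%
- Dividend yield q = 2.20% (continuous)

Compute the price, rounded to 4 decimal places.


d1 = (ln(S/K) + (r - q + 0.5*sigma^2) * T) / (sigma * sqrt(T)) = -0.67607491
d2 = d1 - sigma * sqrt(T) = -0.75688778
exp(-rT) = 0.99542898; exp(-qT) = 0.99816908
P = K * exp(-rT) * N(-d2) - S_0 * exp(-qT) * N(-d1)
N(-d1) = 0.75050346; N(-d2) = 0.77544145
P = 24.8100 * 0.99542898 * 0.77544145 - 23.3500 * 0.99816908 * 0.75050346 = 1.6586

Answer: Price = 1.6586


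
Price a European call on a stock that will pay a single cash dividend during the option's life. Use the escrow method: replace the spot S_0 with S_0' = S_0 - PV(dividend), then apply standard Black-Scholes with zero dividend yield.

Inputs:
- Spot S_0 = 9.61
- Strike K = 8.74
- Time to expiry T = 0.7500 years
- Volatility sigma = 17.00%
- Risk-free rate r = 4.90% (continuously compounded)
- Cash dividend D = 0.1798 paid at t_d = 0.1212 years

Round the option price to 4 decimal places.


PV(D) = D * exp(-r * t_d) = 0.1798 * 0.99407880 = 0.17873537
S_0' = S_0 - PV(D) = 9.6100 - 0.17873537 = 9.43126463
d1 = (ln(S_0'/K) + (r + sigma^2/2)*T) / (sigma*sqrt(T)) = 0.84026543
d2 = d1 - sigma*sqrt(T) = 0.69304111
exp(-rT) = 0.96391708
N(d1) = 0.79962021; N(d2) = 0.75585812
C = S_0' * N(d1) - K * exp(-rT) * N(d2) = 9.43126463 * 0.79962021 - 8.7400 * 0.96391708 * 0.75585812 = 1.1736

Answer: Price = 1.1736


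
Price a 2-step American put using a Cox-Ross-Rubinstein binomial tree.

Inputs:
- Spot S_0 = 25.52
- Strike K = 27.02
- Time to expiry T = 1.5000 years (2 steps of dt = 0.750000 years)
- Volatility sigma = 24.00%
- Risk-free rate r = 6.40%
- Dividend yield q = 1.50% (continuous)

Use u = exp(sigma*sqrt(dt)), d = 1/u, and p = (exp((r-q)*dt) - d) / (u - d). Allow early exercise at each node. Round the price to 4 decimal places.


Answer: Price = V(0,0) = 3.1104

Derivation:
dt = T/N = 0.750000
u = exp(sigma*sqrt(dt)) = 1.231024; d = 1/u = 0.812332
p = (exp((r-q)*dt) - d) / (u - d) = 0.537631
Discount per step: exp(-r*dt) = 0.953134
Stock lattice S(k, i) with i counting down-moves:
  k=0: S(0,0) = 25.5200
  k=1: S(1,0) = 31.4157; S(1,1) = 20.7307
  k=2: S(2,0) = 38.6735; S(2,1) = 25.5200; S(2,2) = 16.8402
Terminal payoffs V(N, i) = max(K - S_T, 0):
  V(2,0) = 0.000000; V(2,1) = 1.500000; V(2,2) = 10.179777
Backward induction: V(k, i) = exp(-r*dt) * [p * V(k+1, i) + (1-p) * V(k+1, i+1)]; then take max(V_cont, immediate exercise) for American.
  V(1,0) = exp(-r*dt) * [p*0.000000 + (1-p)*1.500000] = 0.661049; exercise = 0.000000; V(1,0) = max -> 0.661049
  V(1,1) = exp(-r*dt) * [p*1.500000 + (1-p)*10.179777] = 5.254875; exercise = 6.289286; V(1,1) = max -> 6.289286
  V(0,0) = exp(-r*dt) * [p*0.661049 + (1-p)*6.289286] = 3.110430; exercise = 1.500000; V(0,0) = max -> 3.110430


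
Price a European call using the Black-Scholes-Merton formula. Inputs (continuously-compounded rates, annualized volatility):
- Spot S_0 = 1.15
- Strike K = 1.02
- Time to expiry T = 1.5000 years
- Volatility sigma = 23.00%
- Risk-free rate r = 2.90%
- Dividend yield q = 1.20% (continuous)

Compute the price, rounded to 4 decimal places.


d1 = (ln(S/K) + (r - q + 0.5*sigma^2) * T) / (sigma * sqrt(T)) = 0.65722407
d2 = d1 - sigma * sqrt(T) = 0.37553275
exp(-rT) = 0.95743255; exp(-qT) = 0.98216103
C = S_0 * exp(-qT) * N(d1) - K * exp(-rT) * N(d2)
N(d1) = 0.74448157; N(d2) = 0.64636785
C = 1.1500 * 0.98216103 * 0.74448157 - 1.0200 * 0.95743255 * 0.64636785 = 0.2097

Answer: Price = 0.2097


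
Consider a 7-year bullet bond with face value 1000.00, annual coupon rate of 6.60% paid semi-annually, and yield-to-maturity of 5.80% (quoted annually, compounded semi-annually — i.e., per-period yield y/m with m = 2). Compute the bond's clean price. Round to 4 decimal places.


Answer: Price = 1045.4938

Derivation:
Coupon per period c = face * coupon_rate / m = 33.000000
Periods per year m = 2; per-period yield y/m = 0.029000
Number of cashflows N = 14
Cashflows (t years, CF_t, discount factor 1/(1+y/m)^(m*t), PV):
  t = 0.5000: CF_t = 33.000000, DF = 0.971817, PV = 32.069971
  t = 1.0000: CF_t = 33.000000, DF = 0.944429, PV = 31.166152
  t = 1.5000: CF_t = 33.000000, DF = 0.917812, PV = 30.287806
  t = 2.0000: CF_t = 33.000000, DF = 0.891946, PV = 29.434214
  t = 2.5000: CF_t = 33.000000, DF = 0.866808, PV = 28.604678
  t = 3.0000: CF_t = 33.000000, DF = 0.842379, PV = 27.798521
  t = 3.5000: CF_t = 33.000000, DF = 0.818639, PV = 27.015084
  t = 4.0000: CF_t = 33.000000, DF = 0.795567, PV = 26.253726
  t = 4.5000: CF_t = 33.000000, DF = 0.773146, PV = 25.513825
  t = 5.0000: CF_t = 33.000000, DF = 0.751357, PV = 24.794776
  t = 5.5000: CF_t = 33.000000, DF = 0.730182, PV = 24.095992
  t = 6.0000: CF_t = 33.000000, DF = 0.709603, PV = 23.416902
  t = 6.5000: CF_t = 33.000000, DF = 0.689605, PV = 22.756951
  t = 7.0000: CF_t = 1033.000000, DF = 0.670170, PV = 692.285244
Price P = sum_t PV_t = 1045.493842


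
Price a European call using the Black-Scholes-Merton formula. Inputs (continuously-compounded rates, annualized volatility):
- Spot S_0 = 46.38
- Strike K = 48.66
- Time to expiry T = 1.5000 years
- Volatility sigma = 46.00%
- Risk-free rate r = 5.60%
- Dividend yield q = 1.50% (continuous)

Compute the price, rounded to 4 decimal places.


d1 = (ln(S/K) + (r - q + 0.5*sigma^2) * T) / (sigma * sqrt(T)) = 0.30567324
d2 = d1 - sigma * sqrt(T) = -0.25770941
exp(-rT) = 0.91943126; exp(-qT) = 0.97775124
C = S_0 * exp(-qT) * N(d1) - K * exp(-rT) * N(d2)
N(d1) = 0.62007327; N(d2) = 0.39831559
C = 46.3800 * 0.97775124 * 0.62007327 - 48.6600 * 0.91943126 * 0.39831559 = 10.2987

Answer: Price = 10.2987


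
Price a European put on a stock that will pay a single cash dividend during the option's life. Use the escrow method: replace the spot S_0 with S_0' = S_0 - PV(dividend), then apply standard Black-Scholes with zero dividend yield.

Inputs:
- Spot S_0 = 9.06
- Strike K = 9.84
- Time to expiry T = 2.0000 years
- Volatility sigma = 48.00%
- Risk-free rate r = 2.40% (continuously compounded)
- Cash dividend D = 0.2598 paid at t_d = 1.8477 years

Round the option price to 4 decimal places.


PV(D) = D * exp(-r * t_d) = 0.2598 * 0.95662406 = 0.24853093
S_0' = S_0 - PV(D) = 9.0600 - 0.24853093 = 8.81146907
d1 = (ln(S_0'/K) + (r + sigma^2/2)*T) / (sigma*sqrt(T)) = 0.24748511
d2 = d1 - sigma*sqrt(T) = -0.43133740
exp(-rT) = 0.95313379
N(-d1) = 0.40226641; N(-d2) = 0.66688847
P = K * exp(-rT) * N(-d2) - S_0' * N(-d1) = 9.8400 * 0.95313379 * 0.66688847 - 8.81146907 * 0.40226641 = 2.7101

Answer: Price = 2.7101


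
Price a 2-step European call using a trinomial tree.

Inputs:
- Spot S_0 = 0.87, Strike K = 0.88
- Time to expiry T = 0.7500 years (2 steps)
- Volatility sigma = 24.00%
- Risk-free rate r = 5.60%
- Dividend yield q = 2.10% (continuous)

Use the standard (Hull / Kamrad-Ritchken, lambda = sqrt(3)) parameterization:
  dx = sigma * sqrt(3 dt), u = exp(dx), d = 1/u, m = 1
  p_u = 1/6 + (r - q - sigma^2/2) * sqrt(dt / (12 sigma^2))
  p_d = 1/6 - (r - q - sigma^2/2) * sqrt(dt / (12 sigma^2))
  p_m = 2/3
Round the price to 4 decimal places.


dt = T/N = 0.375000; dx = sigma*sqrt(3*dt) = 0.254558
u = exp(dx) = 1.289892; d = 1/u = 0.775259
p_u = 0.171233, p_m = 0.666667, p_d = 0.162100
Discount per step: exp(-r*dt) = 0.979219
Stock lattice S(k, j) with j the centered position index:
  k=0: S(0,+0) = 0.8700
  k=1: S(1,-1) = 0.6745; S(1,+0) = 0.8700; S(1,+1) = 1.1222
  k=2: S(2,-2) = 0.5229; S(2,-1) = 0.6745; S(2,+0) = 0.8700; S(2,+1) = 1.1222; S(2,+2) = 1.4475
Terminal payoffs V(N, j) = max(S_T - K, 0):
  V(2,-2) = 0.000000; V(2,-1) = 0.000000; V(2,+0) = 0.000000; V(2,+1) = 0.242206; V(2,+2) = 0.567524
Backward induction: V(k, j) = exp(-r*dt) * [p_u * V(k+1, j+1) + p_m * V(k+1, j) + p_d * V(k+1, j-1)]
  V(1,-1) = exp(-r*dt) * [p_u*0.000000 + p_m*0.000000 + p_d*0.000000] = 0.000000
  V(1,+0) = exp(-r*dt) * [p_u*0.242206 + p_m*0.000000 + p_d*0.000000] = 0.040612
  V(1,+1) = exp(-r*dt) * [p_u*0.567524 + p_m*0.242206 + p_d*0.000000] = 0.253275
  V(0,+0) = exp(-r*dt) * [p_u*0.253275 + p_m*0.040612 + p_d*0.000000] = 0.068980

Answer: Price = V(0,0) = 0.0690


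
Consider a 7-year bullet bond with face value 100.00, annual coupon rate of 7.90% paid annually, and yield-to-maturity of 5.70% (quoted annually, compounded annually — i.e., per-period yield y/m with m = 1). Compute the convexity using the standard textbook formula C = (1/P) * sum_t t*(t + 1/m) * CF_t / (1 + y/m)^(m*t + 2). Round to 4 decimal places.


Coupon per period c = face * coupon_rate / m = 7.900000
Periods per year m = 1; per-period yield y/m = 0.057000
Number of cashflows N = 7
Cashflows (t years, CF_t, discount factor 1/(1+y/m)^(m*t), PV):
  t = 1.0000: CF_t = 7.900000, DF = 0.946074, PV = 7.473983
  t = 2.0000: CF_t = 7.900000, DF = 0.895056, PV = 7.070939
  t = 3.0000: CF_t = 7.900000, DF = 0.846789, PV = 6.689630
  t = 4.0000: CF_t = 7.900000, DF = 0.801125, PV = 6.328884
  t = 5.0000: CF_t = 7.900000, DF = 0.757923, PV = 5.987591
  t = 6.0000: CF_t = 7.900000, DF = 0.717051, PV = 5.664703
  t = 7.0000: CF_t = 107.900000, DF = 0.678383, PV = 73.197548
Price P = sum_t PV_t = 112.413280
Convexity numerator sum_t t*(t + 1/m) * CF_t / (1+y/m)^(m*t + 2):
  t = 1.0000: term = 13.379261
  t = 2.0000: term = 37.973305
  t = 3.0000: term = 71.851097
  t = 4.0000: term = 113.294066
  t = 5.0000: term = 160.776820
  t = 6.0000: term = 212.949431
  t = 7.0000: term = 3668.889112
Convexity = (1/P) * sum = 4279.113091 / 112.413280 = 38.065904

Answer: Convexity = 38.0659


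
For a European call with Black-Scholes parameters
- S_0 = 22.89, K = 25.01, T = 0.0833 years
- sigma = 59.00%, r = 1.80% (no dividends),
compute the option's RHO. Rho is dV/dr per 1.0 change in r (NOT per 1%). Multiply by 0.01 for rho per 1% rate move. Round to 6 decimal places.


Answer: Rho = 0.572933

Derivation:
d1 = -0.4262158166; d2 = -0.5965000789
phi(d1) = 0.3643033081; exp(-qT) = 1.0000000000; exp(-rT) = 0.9985017235
N(d2) = 0.2754206006
Rho = K*T*exp(-rT)*N(d2) = 25.0100 * 0.0833 * 0.9985017235 * 0.2754206006 = 0.572933


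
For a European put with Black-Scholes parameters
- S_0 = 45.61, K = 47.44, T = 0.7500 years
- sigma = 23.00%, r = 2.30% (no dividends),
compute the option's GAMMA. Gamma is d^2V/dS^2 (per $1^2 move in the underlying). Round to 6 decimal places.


Answer: Gamma = 0.043910

Derivation:
d1 = -0.0113023292; d2 = -0.2104881721
phi(d1) = 0.3989168002; exp(-qT) = 1.0000000000; exp(-rT) = 0.9828979294
Gamma = exp(-qT) * phi(d1) / (S * sigma * sqrt(T)) = 1.0000000000 * 0.3989168002 / (45.6100 * 0.2300 * 0.8660254038) = 0.043910


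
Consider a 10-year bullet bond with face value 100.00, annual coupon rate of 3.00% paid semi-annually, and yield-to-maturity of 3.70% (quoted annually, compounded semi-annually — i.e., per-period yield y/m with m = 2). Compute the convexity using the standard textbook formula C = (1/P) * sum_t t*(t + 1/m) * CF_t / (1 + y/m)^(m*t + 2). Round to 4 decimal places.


Coupon per period c = face * coupon_rate / m = 1.500000
Periods per year m = 2; per-period yield y/m = 0.018500
Number of cashflows N = 20
Cashflows (t years, CF_t, discount factor 1/(1+y/m)^(m*t), PV):
  t = 0.5000: CF_t = 1.500000, DF = 0.981836, PV = 1.472754
  t = 1.0000: CF_t = 1.500000, DF = 0.964002, PV = 1.446003
  t = 1.5000: CF_t = 1.500000, DF = 0.946492, PV = 1.419738
  t = 2.0000: CF_t = 1.500000, DF = 0.929300, PV = 1.393950
  t = 2.5000: CF_t = 1.500000, DF = 0.912420, PV = 1.368630
  t = 3.0000: CF_t = 1.500000, DF = 0.895847, PV = 1.343770
  t = 3.5000: CF_t = 1.500000, DF = 0.879575, PV = 1.319362
  t = 4.0000: CF_t = 1.500000, DF = 0.863598, PV = 1.295397
  t = 4.5000: CF_t = 1.500000, DF = 0.847912, PV = 1.271868
  t = 5.0000: CF_t = 1.500000, DF = 0.832510, PV = 1.248766
  t = 5.5000: CF_t = 1.500000, DF = 0.817389, PV = 1.226083
  t = 6.0000: CF_t = 1.500000, DF = 0.802542, PV = 1.203813
  t = 6.5000: CF_t = 1.500000, DF = 0.787964, PV = 1.181947
  t = 7.0000: CF_t = 1.500000, DF = 0.773652, PV = 1.160478
  t = 7.5000: CF_t = 1.500000, DF = 0.759599, PV = 1.139399
  t = 8.0000: CF_t = 1.500000, DF = 0.745802, PV = 1.118703
  t = 8.5000: CF_t = 1.500000, DF = 0.732255, PV = 1.098383
  t = 9.0000: CF_t = 1.500000, DF = 0.718954, PV = 1.078432
  t = 9.5000: CF_t = 1.500000, DF = 0.705895, PV = 1.058843
  t = 10.0000: CF_t = 101.500000, DF = 0.693074, PV = 70.346967
Price P = sum_t PV_t = 94.193284
Convexity numerator sum_t t*(t + 1/m) * CF_t / (1+y/m)^(m*t + 2):
  t = 0.5000: term = 0.709869
  t = 1.0000: term = 2.090925
  t = 1.5000: term = 4.105890
  t = 2.0000: term = 6.718852
  t = 2.5000: term = 9.895216
  t = 3.0000: term = 13.601672
  t = 3.5000: term = 17.806149
  t = 4.0000: term = 22.477781
  t = 4.5000: term = 27.586869
  t = 5.0000: term = 33.104845
  t = 5.5000: term = 39.004235
  t = 6.0000: term = 45.258630
  t = 6.5000: term = 51.842646
  t = 7.0000: term = 58.731897
  t = 7.5000: term = 65.902963
  t = 8.0000: term = 73.333358
  t = 8.5000: term = 81.001500
  t = 9.0000: term = 88.886684
  t = 9.5000: term = 96.969055
  t = 10.0000: term = 7120.534712
Convexity = (1/P) * sum = 7859.563747 / 94.193284 = 83.440809

Answer: Convexity = 83.4408


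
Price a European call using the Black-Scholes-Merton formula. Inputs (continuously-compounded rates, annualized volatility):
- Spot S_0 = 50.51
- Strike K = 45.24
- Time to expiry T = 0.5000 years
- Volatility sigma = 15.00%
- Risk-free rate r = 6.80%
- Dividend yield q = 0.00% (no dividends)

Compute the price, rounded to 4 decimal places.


Answer: Price = 6.9818

Derivation:
d1 = (ln(S/K) + (r - q + 0.5*sigma^2) * T) / (sigma * sqrt(T)) = 1.41246640
d2 = d1 - sigma * sqrt(T) = 1.30640038
exp(-rT) = 0.96657150; exp(-qT) = 1.00000000
C = S_0 * exp(-qT) * N(d1) - K * exp(-rT) * N(d2)
N(d1) = 0.92109366; N(d2) = 0.90429178
C = 50.5100 * 1.00000000 * 0.92109366 - 45.2400 * 0.96657150 * 0.90429178 = 6.9818


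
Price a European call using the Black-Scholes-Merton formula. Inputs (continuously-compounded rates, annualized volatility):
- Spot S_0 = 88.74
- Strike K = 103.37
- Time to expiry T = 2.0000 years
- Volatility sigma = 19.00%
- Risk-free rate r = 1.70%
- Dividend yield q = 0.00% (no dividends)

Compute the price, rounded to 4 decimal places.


d1 = (ln(S/K) + (r - q + 0.5*sigma^2) * T) / (sigma * sqrt(T)) = -0.30704824
d2 = d1 - sigma * sqrt(T) = -0.57574881
exp(-rT) = 0.96657150; exp(-qT) = 1.00000000
C = S_0 * exp(-qT) * N(d1) - K * exp(-rT) * N(d2)
N(d1) = 0.37940333; N(d2) = 0.28239249
C = 88.7400 * 1.00000000 * 0.37940333 - 103.3700 * 0.96657150 * 0.28239249 = 5.4531

Answer: Price = 5.4531


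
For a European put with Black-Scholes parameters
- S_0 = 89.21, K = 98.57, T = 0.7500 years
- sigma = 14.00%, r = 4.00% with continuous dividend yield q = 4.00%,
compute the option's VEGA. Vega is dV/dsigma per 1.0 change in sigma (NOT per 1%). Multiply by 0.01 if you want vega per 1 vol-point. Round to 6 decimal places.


Answer: Vega = 22.368727

Derivation:
d1 = -0.7622987761; d2 = -0.8835423326
phi(d1) = 0.2983499224; exp(-qT) = 0.9704455335; exp(-rT) = 0.9704455335
Vega = S * exp(-qT) * phi(d1) * sqrt(T) = 89.2100 * 0.9704455335 * 0.2983499224 * 0.8660254038 = 22.368727


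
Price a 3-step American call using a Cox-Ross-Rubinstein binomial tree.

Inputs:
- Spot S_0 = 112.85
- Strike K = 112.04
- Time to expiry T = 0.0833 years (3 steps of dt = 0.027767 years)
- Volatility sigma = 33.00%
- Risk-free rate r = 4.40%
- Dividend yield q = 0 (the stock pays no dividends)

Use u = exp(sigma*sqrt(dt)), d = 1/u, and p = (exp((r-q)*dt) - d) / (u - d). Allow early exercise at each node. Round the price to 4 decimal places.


dt = T/N = 0.027767
u = exp(sigma*sqrt(dt)) = 1.056529; d = 1/u = 0.946496
p = (exp((r-q)*dt) - d) / (u - d) = 0.497366
Discount per step: exp(-r*dt) = 0.998779
Stock lattice S(k, i) with i counting down-moves:
  k=0: S(0,0) = 112.8500
  k=1: S(1,0) = 119.2293; S(1,1) = 106.8120
  k=2: S(2,0) = 125.9692; S(2,1) = 112.8500; S(2,2) = 101.0971
  k=3: S(3,0) = 133.0901; S(3,1) = 119.2293; S(3,2) = 106.8120; S(3,3) = 95.6880
Terminal payoffs V(N, i) = max(S_T - K, 0):
  V(3,0) = 21.050121; V(3,1) = 7.189297; V(3,2) = 0.000000; V(3,3) = 0.000000
Backward induction: V(k, i) = exp(-r*dt) * [p * V(k+1, i) + (1-p) * V(k+1, i+1)]; then take max(V_cont, immediate exercise) for American.
  V(2,0) = exp(-r*dt) * [p*21.050121 + (1-p)*7.189297] = 14.066008; exercise = 13.929209; V(2,0) = max -> 14.066008
  V(2,1) = exp(-r*dt) * [p*7.189297 + (1-p)*0.000000] = 3.571348; exercise = 0.810000; V(2,1) = max -> 3.571348
  V(2,2) = exp(-r*dt) * [p*0.000000 + (1-p)*0.000000] = 0.000000; exercise = 0.000000; V(2,2) = max -> 0.000000
  V(1,0) = exp(-r*dt) * [p*14.066008 + (1-p)*3.571348] = 8.780304; exercise = 7.189297; V(1,0) = max -> 8.780304
  V(1,1) = exp(-r*dt) * [p*3.571348 + (1-p)*0.000000] = 1.774099; exercise = 0.000000; V(1,1) = max -> 1.774099
  V(0,0) = exp(-r*dt) * [p*8.780304 + (1-p)*1.774099] = 5.252329; exercise = 0.810000; V(0,0) = max -> 5.252329

Answer: Price = V(0,0) = 5.2523


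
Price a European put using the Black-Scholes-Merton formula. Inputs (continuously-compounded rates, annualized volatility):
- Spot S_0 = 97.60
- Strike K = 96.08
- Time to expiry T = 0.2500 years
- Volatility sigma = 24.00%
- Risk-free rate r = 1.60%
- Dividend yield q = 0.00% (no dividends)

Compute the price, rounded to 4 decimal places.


d1 = (ln(S/K) + (r - q + 0.5*sigma^2) * T) / (sigma * sqrt(T)) = 0.22413596
d2 = d1 - sigma * sqrt(T) = 0.10413596
exp(-rT) = 0.99600799; exp(-qT) = 1.00000000
P = K * exp(-rT) * N(-d2) - S_0 * exp(-qT) * N(-d1)
N(-d1) = 0.41132575; N(-d2) = 0.45853073
P = 96.0800 * 0.99600799 * 0.45853073 - 97.6000 * 1.00000000 * 0.41132575 = 3.7344

Answer: Price = 3.7344


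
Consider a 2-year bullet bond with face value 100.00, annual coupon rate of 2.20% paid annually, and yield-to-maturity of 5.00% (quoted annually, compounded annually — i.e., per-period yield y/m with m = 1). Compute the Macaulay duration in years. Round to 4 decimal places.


Answer: Macaulay duration = 1.9779 years

Derivation:
Coupon per period c = face * coupon_rate / m = 2.200000
Periods per year m = 1; per-period yield y/m = 0.050000
Number of cashflows N = 2
Cashflows (t years, CF_t, discount factor 1/(1+y/m)^(m*t), PV):
  t = 1.0000: CF_t = 2.200000, DF = 0.952381, PV = 2.095238
  t = 2.0000: CF_t = 102.200000, DF = 0.907029, PV = 92.698413
Price P = sum_t PV_t = 94.793651
Macaulay numerator sum_t t * PV_t:
  t * PV_t at t = 1.0000: 2.095238
  t * PV_t at t = 2.0000: 185.396825
Macaulay duration D = (sum_t t * PV_t) / P = 187.492063 / 94.793651 = 1.977897


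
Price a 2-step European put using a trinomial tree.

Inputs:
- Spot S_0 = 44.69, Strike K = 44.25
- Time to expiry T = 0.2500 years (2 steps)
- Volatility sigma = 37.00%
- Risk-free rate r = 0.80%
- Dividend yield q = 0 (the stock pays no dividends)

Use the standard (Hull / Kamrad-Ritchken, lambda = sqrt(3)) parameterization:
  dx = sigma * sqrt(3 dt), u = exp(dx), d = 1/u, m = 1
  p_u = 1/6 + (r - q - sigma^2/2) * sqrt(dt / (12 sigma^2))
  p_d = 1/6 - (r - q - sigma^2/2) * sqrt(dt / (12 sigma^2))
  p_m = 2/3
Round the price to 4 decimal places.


Answer: Price = V(0,0) = 2.6347

Derivation:
dt = T/N = 0.125000; dx = sigma*sqrt(3*dt) = 0.226578
u = exp(dx) = 1.254300; d = 1/u = 0.797257
p_u = 0.149992, p_m = 0.666667, p_d = 0.183341
Discount per step: exp(-r*dt) = 0.999000
Stock lattice S(k, j) with j the centered position index:
  k=0: S(0,+0) = 44.6900
  k=1: S(1,-1) = 35.6294; S(1,+0) = 44.6900; S(1,+1) = 56.0547
  k=2: S(2,-2) = 28.4058; S(2,-1) = 35.6294; S(2,+0) = 44.6900; S(2,+1) = 56.0547; S(2,+2) = 70.3094
Terminal payoffs V(N, j) = max(K - S_T, 0):
  V(2,-2) = 15.844177; V(2,-1) = 8.620571; V(2,+0) = 0.000000; V(2,+1) = 0.000000; V(2,+2) = 0.000000
Backward induction: V(k, j) = exp(-r*dt) * [p_u * V(k+1, j+1) + p_m * V(k+1, j) + p_d * V(k+1, j-1)]
  V(1,-1) = exp(-r*dt) * [p_u*0.000000 + p_m*8.620571 + p_d*15.844177] = 8.643293
  V(1,+0) = exp(-r*dt) * [p_u*0.000000 + p_m*0.000000 + p_d*8.620571] = 1.578928
  V(1,+1) = exp(-r*dt) * [p_u*0.000000 + p_m*0.000000 + p_d*0.000000] = 0.000000
  V(0,+0) = exp(-r*dt) * [p_u*0.000000 + p_m*1.578928 + p_d*8.643293] = 2.634656


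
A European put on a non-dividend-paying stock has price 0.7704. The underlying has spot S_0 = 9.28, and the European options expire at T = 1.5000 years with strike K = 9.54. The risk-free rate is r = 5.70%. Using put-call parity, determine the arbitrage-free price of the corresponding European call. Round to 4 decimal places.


Put-call parity: C - P = S_0 * exp(-qT) - K * exp(-rT).
S_0 * exp(-qT) = 9.2800 * 1.00000000 = 9.28000000
K * exp(-rT) = 9.5400 * 0.91805314 = 8.75822698
C = P + S*exp(-qT) - K*exp(-rT)
C = 0.7704 + 9.28000000 - 8.75822698 = 1.2922

Answer: Call price = 1.2922


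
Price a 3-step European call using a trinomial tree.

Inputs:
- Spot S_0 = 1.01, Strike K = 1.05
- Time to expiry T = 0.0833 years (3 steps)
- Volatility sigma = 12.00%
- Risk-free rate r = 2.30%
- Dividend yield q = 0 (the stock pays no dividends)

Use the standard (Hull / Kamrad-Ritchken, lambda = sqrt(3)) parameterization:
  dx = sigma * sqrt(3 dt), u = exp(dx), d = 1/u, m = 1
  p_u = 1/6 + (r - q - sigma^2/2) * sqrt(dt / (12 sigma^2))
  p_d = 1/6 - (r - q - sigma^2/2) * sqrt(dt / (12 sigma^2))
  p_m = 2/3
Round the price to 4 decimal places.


Answer: Price = V(0,0) = 0.0023

Derivation:
dt = T/N = 0.027767; dx = sigma*sqrt(3*dt) = 0.034634
u = exp(dx) = 1.035241; d = 1/u = 0.965959
p_u = 0.173000, p_m = 0.666667, p_d = 0.160333
Discount per step: exp(-r*dt) = 0.999362
Stock lattice S(k, j) with j the centered position index:
  k=0: S(0,+0) = 1.0100
  k=1: S(1,-1) = 0.9756; S(1,+0) = 1.0100; S(1,+1) = 1.0456
  k=2: S(2,-2) = 0.9424; S(2,-1) = 0.9756; S(2,+0) = 1.0100; S(2,+1) = 1.0456; S(2,+2) = 1.0824
  k=3: S(3,-3) = 0.9103; S(3,-2) = 0.9424; S(3,-1) = 0.9756; S(3,+0) = 1.0100; S(3,+1) = 1.0456; S(3,+2) = 1.0824; S(3,+3) = 1.1206
Terminal payoffs V(N, j) = max(S_T - K, 0):
  V(3,-3) = 0.000000; V(3,-2) = 0.000000; V(3,-1) = 0.000000; V(3,+0) = 0.000000; V(3,+1) = 0.000000; V(3,+2) = 0.032441; V(3,+3) = 0.070587
Backward induction: V(k, j) = exp(-r*dt) * [p_u * V(k+1, j+1) + p_m * V(k+1, j) + p_d * V(k+1, j-1)]
  V(2,-2) = exp(-r*dt) * [p_u*0.000000 + p_m*0.000000 + p_d*0.000000] = 0.000000
  V(2,-1) = exp(-r*dt) * [p_u*0.000000 + p_m*0.000000 + p_d*0.000000] = 0.000000
  V(2,+0) = exp(-r*dt) * [p_u*0.000000 + p_m*0.000000 + p_d*0.000000] = 0.000000
  V(2,+1) = exp(-r*dt) * [p_u*0.032441 + p_m*0.000000 + p_d*0.000000] = 0.005609
  V(2,+2) = exp(-r*dt) * [p_u*0.070587 + p_m*0.032441 + p_d*0.000000] = 0.033817
  V(1,-1) = exp(-r*dt) * [p_u*0.000000 + p_m*0.000000 + p_d*0.000000] = 0.000000
  V(1,+0) = exp(-r*dt) * [p_u*0.005609 + p_m*0.000000 + p_d*0.000000] = 0.000970
  V(1,+1) = exp(-r*dt) * [p_u*0.033817 + p_m*0.005609 + p_d*0.000000] = 0.009583
  V(0,+0) = exp(-r*dt) * [p_u*0.009583 + p_m*0.000970 + p_d*0.000000] = 0.002303


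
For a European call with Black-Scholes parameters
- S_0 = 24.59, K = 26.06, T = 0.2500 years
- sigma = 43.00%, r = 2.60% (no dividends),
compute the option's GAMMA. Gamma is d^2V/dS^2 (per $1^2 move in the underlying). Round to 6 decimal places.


Answer: Gamma = 0.074802

Derivation:
d1 = -0.1323219324; d2 = -0.3473219324
phi(d1) = 0.3954649649; exp(-qT) = 1.0000000000; exp(-rT) = 0.9935210793
Gamma = exp(-qT) * phi(d1) / (S * sigma * sqrt(T)) = 1.0000000000 * 0.3954649649 / (24.5900 * 0.4300 * 0.5000000000) = 0.074802


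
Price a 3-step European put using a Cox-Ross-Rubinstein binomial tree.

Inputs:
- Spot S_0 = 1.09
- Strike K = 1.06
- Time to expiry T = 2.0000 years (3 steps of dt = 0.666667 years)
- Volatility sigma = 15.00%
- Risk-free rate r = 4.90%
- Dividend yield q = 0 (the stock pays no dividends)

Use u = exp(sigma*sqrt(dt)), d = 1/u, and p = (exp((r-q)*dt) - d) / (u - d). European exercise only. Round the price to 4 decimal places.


Answer: Price = V(0,0) = 0.0417

Derivation:
dt = T/N = 0.666667
u = exp(sigma*sqrt(dt)) = 1.130290; d = 1/u = 0.884728
p = (exp((r-q)*dt) - d) / (u - d) = 0.604645
Discount per step: exp(-r*dt) = 0.967861
Stock lattice S(k, i) with i counting down-moves:
  k=0: S(0,0) = 1.0900
  k=1: S(1,0) = 1.2320; S(1,1) = 0.9644
  k=2: S(2,0) = 1.3925; S(2,1) = 1.0900; S(2,2) = 0.8532
  k=3: S(3,0) = 1.5740; S(3,1) = 1.2320; S(3,2) = 0.9644; S(3,3) = 0.7548
Terminal payoffs V(N, i) = max(K - S_T, 0):
  V(3,0) = 0.000000; V(3,1) = 0.000000; V(3,2) = 0.095646; V(3,3) = 0.305157
Backward induction: V(k, i) = exp(-r*dt) * [p * V(k+1, i) + (1-p) * V(k+1, i+1)].
  V(2,0) = exp(-r*dt) * [p*0.000000 + (1-p)*0.000000] = 0.000000
  V(2,1) = exp(-r*dt) * [p*0.000000 + (1-p)*0.095646] = 0.036599
  V(2,2) = exp(-r*dt) * [p*0.095646 + (1-p)*0.305157] = 0.172741
  V(1,0) = exp(-r*dt) * [p*0.000000 + (1-p)*0.036599] = 0.014005
  V(1,1) = exp(-r*dt) * [p*0.036599 + (1-p)*0.172741] = 0.087517
  V(0,0) = exp(-r*dt) * [p*0.014005 + (1-p)*0.087517] = 0.041684


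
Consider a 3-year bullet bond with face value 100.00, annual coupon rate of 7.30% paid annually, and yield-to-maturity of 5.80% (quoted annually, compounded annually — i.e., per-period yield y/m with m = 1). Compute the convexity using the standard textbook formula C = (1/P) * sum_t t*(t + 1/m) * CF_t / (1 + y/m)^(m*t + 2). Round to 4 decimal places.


Coupon per period c = face * coupon_rate / m = 7.300000
Periods per year m = 1; per-period yield y/m = 0.058000
Number of cashflows N = 3
Cashflows (t years, CF_t, discount factor 1/(1+y/m)^(m*t), PV):
  t = 1.0000: CF_t = 7.300000, DF = 0.945180, PV = 6.899811
  t = 2.0000: CF_t = 7.300000, DF = 0.893364, PV = 6.521560
  t = 3.0000: CF_t = 107.300000, DF = 0.844390, PV = 90.603029
Price P = sum_t PV_t = 104.024401
Convexity numerator sum_t t*(t + 1/m) * CF_t / (1+y/m)^(m*t + 2):
  t = 1.0000: term = 12.328092
  t = 2.0000: term = 34.956781
  t = 3.0000: term = 971.298302
Convexity = (1/P) * sum = 1018.583175 / 104.024401 = 9.791772

Answer: Convexity = 9.7918


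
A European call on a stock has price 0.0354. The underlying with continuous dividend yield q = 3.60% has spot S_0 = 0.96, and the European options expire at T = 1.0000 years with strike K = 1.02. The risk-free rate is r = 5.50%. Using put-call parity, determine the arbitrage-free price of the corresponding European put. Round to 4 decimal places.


Put-call parity: C - P = S_0 * exp(-qT) - K * exp(-rT).
S_0 * exp(-qT) = 0.9600 * 0.96464029 = 0.92605468
K * exp(-rT) = 1.0200 * 0.94648515 = 0.96541485
P = C - S*exp(-qT) + K*exp(-rT)
P = 0.0354 - 0.92605468 + 0.96541485 = 0.0748

Answer: Put price = 0.0748


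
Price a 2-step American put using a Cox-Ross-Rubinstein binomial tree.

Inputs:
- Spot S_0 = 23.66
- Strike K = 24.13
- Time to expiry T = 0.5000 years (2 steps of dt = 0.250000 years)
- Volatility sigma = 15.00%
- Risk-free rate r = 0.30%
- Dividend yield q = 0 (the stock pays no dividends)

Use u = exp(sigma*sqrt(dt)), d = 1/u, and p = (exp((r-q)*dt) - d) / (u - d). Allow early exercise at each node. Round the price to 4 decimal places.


Answer: Price = V(0,0) = 1.2361

Derivation:
dt = T/N = 0.250000
u = exp(sigma*sqrt(dt)) = 1.077884; d = 1/u = 0.927743
p = (exp((r-q)*dt) - d) / (u - d) = 0.486256
Discount per step: exp(-r*dt) = 0.999250
Stock lattice S(k, i) with i counting down-moves:
  k=0: S(0,0) = 23.6600
  k=1: S(1,0) = 25.5027; S(1,1) = 21.9504
  k=2: S(2,0) = 27.4890; S(2,1) = 23.6600; S(2,2) = 20.3644
Terminal payoffs V(N, i) = max(K - S_T, 0):
  V(2,0) = 0.000000; V(2,1) = 0.470000; V(2,2) = 3.765649
Backward induction: V(k, i) = exp(-r*dt) * [p * V(k+1, i) + (1-p) * V(k+1, i+1)]; then take max(V_cont, immediate exercise) for American.
  V(1,0) = exp(-r*dt) * [p*0.000000 + (1-p)*0.470000] = 0.241279; exercise = 0.000000; V(1,0) = max -> 0.241279
  V(1,1) = exp(-r*dt) * [p*0.470000 + (1-p)*3.765649] = 2.161498; exercise = 2.179589; V(1,1) = max -> 2.179589
  V(0,0) = exp(-r*dt) * [p*0.241279 + (1-p)*2.179589] = 1.236147; exercise = 0.470000; V(0,0) = max -> 1.236147


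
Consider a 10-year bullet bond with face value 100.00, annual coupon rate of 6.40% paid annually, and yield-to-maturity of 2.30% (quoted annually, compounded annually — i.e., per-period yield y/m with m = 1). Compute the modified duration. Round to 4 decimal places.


Answer: Modified duration = 7.8719

Derivation:
Coupon per period c = face * coupon_rate / m = 6.400000
Periods per year m = 1; per-period yield y/m = 0.023000
Number of cashflows N = 10
Cashflows (t years, CF_t, discount factor 1/(1+y/m)^(m*t), PV):
  t = 1.0000: CF_t = 6.400000, DF = 0.977517, PV = 6.256109
  t = 2.0000: CF_t = 6.400000, DF = 0.955540, PV = 6.115454
  t = 3.0000: CF_t = 6.400000, DF = 0.934056, PV = 5.977961
  t = 4.0000: CF_t = 6.400000, DF = 0.913056, PV = 5.843559
  t = 5.0000: CF_t = 6.400000, DF = 0.892528, PV = 5.712179
  t = 6.0000: CF_t = 6.400000, DF = 0.872461, PV = 5.583753
  t = 7.0000: CF_t = 6.400000, DF = 0.852846, PV = 5.458214
  t = 8.0000: CF_t = 6.400000, DF = 0.833671, PV = 5.335497
  t = 9.0000: CF_t = 6.400000, DF = 0.814928, PV = 5.215540
  t = 10.0000: CF_t = 106.400000, DF = 0.796606, PV = 84.758896
Price P = sum_t PV_t = 136.257162
First compute Macaulay numerator sum_t t * PV_t:
  t * PV_t at t = 1.0000: 6.256109
  t * PV_t at t = 2.0000: 12.230908
  t * PV_t at t = 3.0000: 17.933883
  t * PV_t at t = 4.0000: 23.374236
  t * PV_t at t = 5.0000: 28.560895
  t * PV_t at t = 6.0000: 33.502516
  t * PV_t at t = 7.0000: 38.207496
  t * PV_t at t = 8.0000: 42.683978
  t * PV_t at t = 9.0000: 46.939859
  t * PV_t at t = 10.0000: 847.588959
Macaulay duration D = 1097.278840 / 136.257162 = 8.052999
Modified duration = D / (1 + y/m) = 8.052999 / (1 + 0.023000) = 7.871945


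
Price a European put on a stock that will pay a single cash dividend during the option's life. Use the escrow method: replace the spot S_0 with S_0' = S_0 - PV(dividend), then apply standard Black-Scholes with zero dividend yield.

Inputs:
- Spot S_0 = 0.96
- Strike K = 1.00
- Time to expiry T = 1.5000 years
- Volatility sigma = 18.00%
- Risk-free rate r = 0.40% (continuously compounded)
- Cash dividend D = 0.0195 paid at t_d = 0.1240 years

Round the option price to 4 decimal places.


PV(D) = D * exp(-r * t_d) = 0.0195 * 0.99950412 = 0.01949033
S_0' = S_0 - PV(D) = 0.9600 - 0.01949033 = 0.94050967
d1 = (ln(S_0'/K) + (r + sigma^2/2)*T) / (sigma*sqrt(T)) = -0.14077013
d2 = d1 - sigma*sqrt(T) = -0.36122421
exp(-rT) = 0.99401796
N(-d1) = 0.55597423; N(-d2) = 0.64103408
P = K * exp(-rT) * N(-d2) - S_0' * N(-d1) = 1.0000 * 0.99401796 * 0.64103408 - 0.94050967 * 0.55597423 = 0.1143

Answer: Price = 0.1143


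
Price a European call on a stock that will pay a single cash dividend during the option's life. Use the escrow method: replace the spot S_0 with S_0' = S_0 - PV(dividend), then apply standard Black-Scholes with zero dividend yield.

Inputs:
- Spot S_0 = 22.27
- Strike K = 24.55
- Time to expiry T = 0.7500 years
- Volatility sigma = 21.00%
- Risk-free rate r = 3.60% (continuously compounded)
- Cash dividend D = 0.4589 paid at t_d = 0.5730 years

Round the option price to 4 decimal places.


PV(D) = D * exp(-r * t_d) = 0.4589 * 0.97958330 = 0.44953078
S_0' = S_0 - PV(D) = 22.2700 - 0.44953078 = 21.82046922
d1 = (ln(S_0'/K) + (r + sigma^2/2)*T) / (sigma*sqrt(T)) = -0.40868629
d2 = d1 - sigma*sqrt(T) = -0.59055163
exp(-rT) = 0.97336124
N(d1) = 0.34138495; N(d2) = 0.27741044
C = S_0' * N(d1) - K * exp(-rT) * N(d2) = 21.82046922 * 0.34138495 - 24.5500 * 0.97336124 * 0.27741044 = 0.8202

Answer: Price = 0.8202


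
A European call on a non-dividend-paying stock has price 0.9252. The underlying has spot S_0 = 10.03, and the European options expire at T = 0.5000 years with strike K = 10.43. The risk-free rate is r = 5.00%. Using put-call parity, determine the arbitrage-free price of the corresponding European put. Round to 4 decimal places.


Answer: Put price = 1.0677

Derivation:
Put-call parity: C - P = S_0 * exp(-qT) - K * exp(-rT).
S_0 * exp(-qT) = 10.0300 * 1.00000000 = 10.03000000
K * exp(-rT) = 10.4300 * 0.97530991 = 10.17248238
P = C - S*exp(-qT) + K*exp(-rT)
P = 0.9252 - 10.03000000 + 10.17248238 = 1.0677


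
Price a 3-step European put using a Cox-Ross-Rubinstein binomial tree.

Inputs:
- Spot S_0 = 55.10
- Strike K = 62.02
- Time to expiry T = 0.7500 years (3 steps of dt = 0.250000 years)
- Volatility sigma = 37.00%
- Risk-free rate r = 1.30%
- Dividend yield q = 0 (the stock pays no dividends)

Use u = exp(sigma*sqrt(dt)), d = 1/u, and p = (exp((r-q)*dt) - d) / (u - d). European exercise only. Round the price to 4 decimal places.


dt = T/N = 0.250000
u = exp(sigma*sqrt(dt)) = 1.203218; d = 1/u = 0.831104
p = (exp((r-q)*dt) - d) / (u - d) = 0.462630
Discount per step: exp(-r*dt) = 0.996755
Stock lattice S(k, i) with i counting down-moves:
  k=0: S(0,0) = 55.1000
  k=1: S(1,0) = 66.2973; S(1,1) = 45.7938
  k=2: S(2,0) = 79.7702; S(2,1) = 55.1000; S(2,2) = 38.0595
  k=3: S(3,0) = 95.9809; S(3,1) = 66.2973; S(3,2) = 45.7938; S(3,3) = 31.6314
Terminal payoffs V(N, i) = max(K - S_T, 0):
  V(3,0) = 0.000000; V(3,1) = 0.000000; V(3,2) = 16.226154; V(3,3) = 30.388618
Backward induction: V(k, i) = exp(-r*dt) * [p * V(k+1, i) + (1-p) * V(k+1, i+1)].
  V(2,0) = exp(-r*dt) * [p*0.000000 + (1-p)*0.000000] = 0.000000
  V(2,1) = exp(-r*dt) * [p*0.000000 + (1-p)*16.226154] = 8.691163
  V(2,2) = exp(-r*dt) * [p*16.226154 + (1-p)*30.388618] = 23.759301
  V(1,0) = exp(-r*dt) * [p*0.000000 + (1-p)*8.691163] = 4.655220
  V(1,1) = exp(-r*dt) * [p*8.691163 + (1-p)*23.759301] = 16.733862
  V(0,0) = exp(-r*dt) * [p*4.655220 + (1-p)*16.733862] = 11.109760

Answer: Price = V(0,0) = 11.1098


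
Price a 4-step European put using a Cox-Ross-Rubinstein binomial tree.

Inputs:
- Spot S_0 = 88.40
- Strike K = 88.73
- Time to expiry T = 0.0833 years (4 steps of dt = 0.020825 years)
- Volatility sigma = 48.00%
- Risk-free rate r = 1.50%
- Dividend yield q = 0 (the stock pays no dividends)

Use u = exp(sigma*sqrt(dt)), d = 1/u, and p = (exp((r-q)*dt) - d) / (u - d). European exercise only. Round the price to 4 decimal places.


dt = T/N = 0.020825
u = exp(sigma*sqrt(dt)) = 1.071724; d = 1/u = 0.933076
p = (exp((r-q)*dt) - d) / (u - d) = 0.484943
Discount per step: exp(-r*dt) = 0.999688
Stock lattice S(k, i) with i counting down-moves:
  k=0: S(0,0) = 88.4000
  k=1: S(1,0) = 94.7404; S(1,1) = 82.4840
  k=2: S(2,0) = 101.5355; S(2,1) = 88.4000; S(2,2) = 76.9638
  k=3: S(3,0) = 108.8180; S(3,1) = 94.7404; S(3,2) = 82.4840; S(3,3) = 71.8131
  k=4: S(4,0) = 116.6228; S(4,1) = 101.5355; S(4,2) = 88.4000; S(4,3) = 76.9638; S(4,4) = 67.0071
Terminal payoffs V(N, i) = max(K - S_T, 0):
  V(4,0) = 0.000000; V(4,1) = 0.000000; V(4,2) = 0.330000; V(4,3) = 11.766166; V(4,4) = 21.722854
Backward induction: V(k, i) = exp(-r*dt) * [p * V(k+1, i) + (1-p) * V(k+1, i+1)].
  V(3,0) = exp(-r*dt) * [p*0.000000 + (1-p)*0.000000] = 0.000000
  V(3,1) = exp(-r*dt) * [p*0.000000 + (1-p)*0.330000] = 0.169916
  V(3,2) = exp(-r*dt) * [p*0.330000 + (1-p)*11.766166] = 6.218332
  V(3,3) = exp(-r*dt) * [p*11.766166 + (1-p)*21.722854] = 16.889149
  V(2,0) = exp(-r*dt) * [p*0.000000 + (1-p)*0.169916] = 0.087489
  V(2,1) = exp(-r*dt) * [p*0.169916 + (1-p)*6.218332] = 3.284167
  V(2,2) = exp(-r*dt) * [p*6.218332 + (1-p)*16.889149] = 11.710749
  V(1,0) = exp(-r*dt) * [p*0.087489 + (1-p)*3.284167] = 1.733418
  V(1,1) = exp(-r*dt) * [p*3.284167 + (1-p)*11.710749] = 7.621954
  V(0,0) = exp(-r*dt) * [p*1.733418 + (1-p)*7.621954] = 4.764860

Answer: Price = V(0,0) = 4.7649


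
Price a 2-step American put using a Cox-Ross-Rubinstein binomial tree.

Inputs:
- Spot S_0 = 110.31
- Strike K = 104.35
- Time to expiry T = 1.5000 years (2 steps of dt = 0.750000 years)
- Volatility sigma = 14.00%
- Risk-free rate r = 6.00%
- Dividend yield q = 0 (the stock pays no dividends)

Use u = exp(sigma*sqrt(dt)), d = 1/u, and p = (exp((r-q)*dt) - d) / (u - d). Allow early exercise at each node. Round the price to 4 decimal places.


Answer: Price = V(0,0) = 2.1626

Derivation:
dt = T/N = 0.750000
u = exp(sigma*sqrt(dt)) = 1.128900; d = 1/u = 0.885818
p = (exp((r-q)*dt) - d) / (u - d) = 0.659078
Discount per step: exp(-r*dt) = 0.955997
Stock lattice S(k, i) with i counting down-moves:
  k=0: S(0,0) = 110.3100
  k=1: S(1,0) = 124.5289; S(1,1) = 97.7146
  k=2: S(2,0) = 140.5807; S(2,1) = 110.3100; S(2,2) = 86.5574
Terminal payoffs V(N, i) = max(K - S_T, 0):
  V(2,0) = 0.000000; V(2,1) = 0.000000; V(2,2) = 17.792627
Backward induction: V(k, i) = exp(-r*dt) * [p * V(k+1, i) + (1-p) * V(k+1, i+1)]; then take max(V_cont, immediate exercise) for American.
  V(1,0) = exp(-r*dt) * [p*0.000000 + (1-p)*0.000000] = 0.000000; exercise = 0.000000; V(1,0) = max -> 0.000000
  V(1,1) = exp(-r*dt) * [p*0.000000 + (1-p)*17.792627] = 5.798989; exercise = 6.635396; V(1,1) = max -> 6.635396
  V(0,0) = exp(-r*dt) * [p*0.000000 + (1-p)*6.635396] = 2.162614; exercise = 0.000000; V(0,0) = max -> 2.162614


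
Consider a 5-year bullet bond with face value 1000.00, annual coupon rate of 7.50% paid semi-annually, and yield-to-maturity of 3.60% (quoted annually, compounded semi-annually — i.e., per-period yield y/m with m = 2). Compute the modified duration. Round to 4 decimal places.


Answer: Modified duration = 4.2515

Derivation:
Coupon per period c = face * coupon_rate / m = 37.500000
Periods per year m = 2; per-period yield y/m = 0.018000
Number of cashflows N = 10
Cashflows (t years, CF_t, discount factor 1/(1+y/m)^(m*t), PV):
  t = 0.5000: CF_t = 37.500000, DF = 0.982318, PV = 36.836935
  t = 1.0000: CF_t = 37.500000, DF = 0.964949, PV = 36.185594
  t = 1.5000: CF_t = 37.500000, DF = 0.947887, PV = 35.545771
  t = 2.0000: CF_t = 37.500000, DF = 0.931127, PV = 34.917260
  t = 2.5000: CF_t = 37.500000, DF = 0.914663, PV = 34.299862
  t = 3.0000: CF_t = 37.500000, DF = 0.898490, PV = 33.693382
  t = 3.5000: CF_t = 37.500000, DF = 0.882603, PV = 33.097624
  t = 4.0000: CF_t = 37.500000, DF = 0.866997, PV = 32.512401
  t = 4.5000: CF_t = 37.500000, DF = 0.851667, PV = 31.937526
  t = 5.0000: CF_t = 1037.500000, DF = 0.836608, PV = 867.981213
Price P = sum_t PV_t = 1177.007568
First compute Macaulay numerator sum_t t * PV_t:
  t * PV_t at t = 0.5000: 18.418468
  t * PV_t at t = 1.0000: 36.185594
  t * PV_t at t = 1.5000: 53.318656
  t * PV_t at t = 2.0000: 69.834520
  t * PV_t at t = 2.5000: 85.749656
  t * PV_t at t = 3.0000: 101.080145
  t * PV_t at t = 3.5000: 115.841685
  t * PV_t at t = 4.0000: 130.049604
  t * PV_t at t = 4.5000: 143.718865
  t * PV_t at t = 5.0000: 4339.906067
Macaulay duration D = 5094.103260 / 1177.007568 = 4.328012
Modified duration = D / (1 + y/m) = 4.328012 / (1 + 0.018000) = 4.251486


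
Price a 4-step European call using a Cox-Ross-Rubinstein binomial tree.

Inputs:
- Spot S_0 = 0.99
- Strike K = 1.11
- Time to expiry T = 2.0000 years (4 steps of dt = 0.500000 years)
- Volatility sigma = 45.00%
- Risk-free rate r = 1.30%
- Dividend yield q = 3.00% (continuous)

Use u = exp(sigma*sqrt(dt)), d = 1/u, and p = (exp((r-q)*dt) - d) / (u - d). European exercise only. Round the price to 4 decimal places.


Answer: Price = V(0,0) = 0.1847

Derivation:
dt = T/N = 0.500000
u = exp(sigma*sqrt(dt)) = 1.374648; d = 1/u = 0.727459
p = (exp((r-q)*dt) - d) / (u - d) = 0.408037
Discount per step: exp(-r*dt) = 0.993521
Stock lattice S(k, i) with i counting down-moves:
  k=0: S(0,0) = 0.9900
  k=1: S(1,0) = 1.3609; S(1,1) = 0.7202
  k=2: S(2,0) = 1.8708; S(2,1) = 0.9900; S(2,2) = 0.5239
  k=3: S(3,0) = 2.5716; S(3,1) = 1.3609; S(3,2) = 0.7202; S(3,3) = 0.3811
  k=4: S(4,0) = 3.5351; S(4,1) = 1.8708; S(4,2) = 0.9900; S(4,3) = 0.5239; S(4,4) = 0.2772
Terminal payoffs V(N, i) = max(S_T - K, 0):
  V(4,0) = 2.425101; V(4,1) = 0.760762; V(4,2) = 0.000000; V(4,3) = 0.000000; V(4,4) = 0.000000
Backward induction: V(k, i) = exp(-r*dt) * [p * V(k+1, i) + (1-p) * V(k+1, i+1)].
  V(3,0) = exp(-r*dt) * [p*2.425101 + (1-p)*0.760762] = 1.430545
  V(3,1) = exp(-r*dt) * [p*0.760762 + (1-p)*0.000000] = 0.308408
  V(3,2) = exp(-r*dt) * [p*0.000000 + (1-p)*0.000000] = 0.000000
  V(3,3) = exp(-r*dt) * [p*0.000000 + (1-p)*0.000000] = 0.000000
  V(2,0) = exp(-r*dt) * [p*1.430545 + (1-p)*0.308408] = 0.761316
  V(2,1) = exp(-r*dt) * [p*0.308408 + (1-p)*0.000000] = 0.125026
  V(2,2) = exp(-r*dt) * [p*0.000000 + (1-p)*0.000000] = 0.000000
  V(1,0) = exp(-r*dt) * [p*0.761316 + (1-p)*0.125026] = 0.382164
  V(1,1) = exp(-r*dt) * [p*0.125026 + (1-p)*0.000000] = 0.050685
  V(0,0) = exp(-r*dt) * [p*0.382164 + (1-p)*0.050685] = 0.184736
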